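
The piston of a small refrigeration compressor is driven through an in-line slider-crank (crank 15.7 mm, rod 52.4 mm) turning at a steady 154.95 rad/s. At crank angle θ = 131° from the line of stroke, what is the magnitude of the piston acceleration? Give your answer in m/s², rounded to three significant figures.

261

ω = 154.9 rad/s
x(θ) = r cosθ + √(L² − r² sin²θ); with ω constant, a = ω²·d²x/dθ².
d²x/dθ² = −r cosθ − r²(cos2θ)/√u − r⁴ sin²2θ/(4u^{3/2}),  u = L² − r² sin²θ = 0.00260536 m².
Substituting r = 0.0157 m, L = 0.0524 m, θ = 131°: d²x/dθ² = +0.01086 m.
a = ω²·d²x/dθ² = (154.9)²·(+0.01086) = +260.75 m/s²;  |a| = 260.75 m/s².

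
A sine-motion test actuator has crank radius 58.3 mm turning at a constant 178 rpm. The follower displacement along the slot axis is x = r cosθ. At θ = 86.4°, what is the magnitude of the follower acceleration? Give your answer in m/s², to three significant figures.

1.27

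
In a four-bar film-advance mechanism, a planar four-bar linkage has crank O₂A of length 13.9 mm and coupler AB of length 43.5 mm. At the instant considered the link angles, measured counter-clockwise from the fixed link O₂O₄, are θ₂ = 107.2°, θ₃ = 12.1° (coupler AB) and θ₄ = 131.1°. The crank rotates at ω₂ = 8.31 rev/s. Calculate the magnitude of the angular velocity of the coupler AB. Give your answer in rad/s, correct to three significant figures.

7.73

ω₂ = 52.21 rad/s (from 8.31 rev/s).
Differentiating the loop-closure r₂e^{iθ₂}+r₃e^{iθ₃}=r₁+r₄e^{iθ₄} gives r₂ω₂e^{iθ₂}+r₃ω₃e^{iθ₃}=r₄ω₄e^{iθ₄}.
Eliminating the other unknown: ω₃ = r₂ω₂ sin(θ₄−θ₂) / [r₃ sin(θ₃−θ₄)].
Numerator sine = +0.40514; denominator sine = -0.87462.
Result = 0.0139·52.21·(+0.40514) / (0.0435·(-0.87462)) = -7.7285 rad/s; magnitude 7.7285 rad/s.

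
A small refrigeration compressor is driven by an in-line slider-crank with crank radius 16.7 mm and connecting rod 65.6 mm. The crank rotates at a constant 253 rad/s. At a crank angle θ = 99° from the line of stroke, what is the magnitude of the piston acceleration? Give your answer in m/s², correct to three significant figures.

434

ω = 253 rad/s
x(θ) = r cosθ + √(L² − r² sin²θ); with ω constant, a = ω²·d²x/dθ².
d²x/dθ² = −r cosθ − r²(cos2θ)/√u − r⁴ sin²2θ/(4u^{3/2}),  u = L² − r² sin²θ = 0.00403129 m².
Substituting r = 0.0167 m, L = 0.0656 m, θ = 99°: d²x/dθ² = +0.0067827 m.
a = ω²·d²x/dθ² = (253)²·(+0.0067827) = +434.15 m/s²;  |a| = 434.15 m/s².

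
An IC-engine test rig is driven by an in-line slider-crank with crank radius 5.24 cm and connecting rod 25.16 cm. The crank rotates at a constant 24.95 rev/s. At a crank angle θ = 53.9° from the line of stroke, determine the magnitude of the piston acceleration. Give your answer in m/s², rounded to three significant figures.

ω = 2π·24.9 = 156.8 rad/s
x(θ) = r cosθ + √(L² − r² sin²θ); with ω constant, a = ω²·d²x/dθ².
d²x/dθ² = −r cosθ − r²(cos2θ)/√u − r⁴ sin²2θ/(4u^{3/2}),  u = L² − r² sin²θ = 0.06151 m².
Substituting r = 0.0524 m, L = 0.2516 m, θ = 53.9°: d²x/dθ² = -0.027602 m.
a = ω²·d²x/dθ² = (156.8)²·(-0.027602) = -678.32 m/s²;  |a| = 678.32 m/s².

678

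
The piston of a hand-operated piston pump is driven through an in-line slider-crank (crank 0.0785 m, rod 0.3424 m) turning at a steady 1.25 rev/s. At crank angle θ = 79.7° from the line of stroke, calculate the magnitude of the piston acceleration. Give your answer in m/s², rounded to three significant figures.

ω = 2π·1.25 = 7.854 rad/s
x(θ) = r cosθ + √(L² − r² sin²θ); with ω constant, a = ω²·d²x/dθ².
d²x/dθ² = −r cosθ − r²(cos2θ)/√u − r⁴ sin²2θ/(4u^{3/2}),  u = L² − r² sin²θ = 0.111273 m².
Substituting r = 0.0785 m, L = 0.3424 m, θ = 79.7°: d²x/dθ² = +0.0032245 m.
a = ω²·d²x/dθ² = (7.854)²·(+0.0032245) = +0.1989 m/s²;  |a| = 0.1989 m/s².

0.199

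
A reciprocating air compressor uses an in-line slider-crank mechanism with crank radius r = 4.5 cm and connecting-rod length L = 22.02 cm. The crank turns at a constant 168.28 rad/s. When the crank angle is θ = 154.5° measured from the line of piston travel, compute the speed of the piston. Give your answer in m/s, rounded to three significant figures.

ω = 168.3 rad/s
For an in-line slider-crank, x = r cosθ + √(L² − r² sin²θ), so v = −rω sinθ·[1 + r cosθ/√(L² − r² sin²θ)].
With r = 0.045 m, L = 0.2202 m, θ = 154.5°: √(L² − r² sin²θ) = 0.21935 m.
v = −0.045·168.3·0.43051·[1 + 0.045·-0.90259/0.21935] = -2.6564 m/s.
|v| = 2.6564 m/s.

2.66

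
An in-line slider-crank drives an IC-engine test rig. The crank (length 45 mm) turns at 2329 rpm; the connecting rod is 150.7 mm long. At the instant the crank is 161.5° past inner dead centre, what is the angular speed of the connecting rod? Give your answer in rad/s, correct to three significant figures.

69.4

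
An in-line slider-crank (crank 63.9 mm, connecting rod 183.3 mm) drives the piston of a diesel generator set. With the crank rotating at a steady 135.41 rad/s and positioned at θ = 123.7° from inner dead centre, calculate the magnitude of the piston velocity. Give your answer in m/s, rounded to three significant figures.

5.74

ω = 135.4 rad/s
For an in-line slider-crank, x = r cosθ + √(L² − r² sin²θ), so v = −rω sinθ·[1 + r cosθ/√(L² − r² sin²θ)].
With r = 0.0639 m, L = 0.1833 m, θ = 123.7°: √(L² − r² sin²θ) = 0.17542 m.
v = −0.0639·135.4·0.83195·[1 + 0.0639·-0.55484/0.17542] = -5.7437 m/s.
|v| = 5.7437 m/s.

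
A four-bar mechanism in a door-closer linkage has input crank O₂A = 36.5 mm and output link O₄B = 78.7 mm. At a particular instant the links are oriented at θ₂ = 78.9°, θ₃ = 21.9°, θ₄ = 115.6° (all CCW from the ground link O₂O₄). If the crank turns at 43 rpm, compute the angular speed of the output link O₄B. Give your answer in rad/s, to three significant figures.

ω₂ = 4.503 rad/s (from 43 rpm).
Differentiating the loop-closure r₂e^{iθ₂}+r₃e^{iθ₃}=r₁+r₄e^{iθ₄} gives r₂ω₂e^{iθ₂}+r₃ω₃e^{iθ₃}=r₄ω₄e^{iθ₄}.
Eliminating the other unknown: ω₄ = r₂ω₂ sin(θ₂−θ₃) / [r₄ sin(θ₄−θ₃)].
Numerator sine = +0.83867; denominator sine = +0.99792.
Result = 0.0365·4.503·(+0.83867) / (0.0787·(+0.99792)) = +1.7551 rad/s; magnitude 1.7551 rad/s.

1.76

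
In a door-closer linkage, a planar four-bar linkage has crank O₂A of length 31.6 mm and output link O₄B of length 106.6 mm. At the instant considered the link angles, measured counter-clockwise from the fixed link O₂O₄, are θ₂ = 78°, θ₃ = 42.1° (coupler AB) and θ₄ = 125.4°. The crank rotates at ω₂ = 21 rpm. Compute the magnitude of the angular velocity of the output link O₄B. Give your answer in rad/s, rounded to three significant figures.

0.385

ω₂ = 2.199 rad/s (from 21 rpm).
Differentiating the loop-closure r₂e^{iθ₂}+r₃e^{iθ₃}=r₁+r₄e^{iθ₄} gives r₂ω₂e^{iθ₂}+r₃ω₃e^{iθ₃}=r₄ω₄e^{iθ₄}.
Eliminating the other unknown: ω₄ = r₂ω₂ sin(θ₂−θ₃) / [r₄ sin(θ₄−θ₃)].
Numerator sine = +0.58637; denominator sine = +0.99317.
Result = 0.0316·2.199·(+0.58637) / (0.1066·(+0.99317)) = +0.38488 rad/s; magnitude 0.38488 rad/s.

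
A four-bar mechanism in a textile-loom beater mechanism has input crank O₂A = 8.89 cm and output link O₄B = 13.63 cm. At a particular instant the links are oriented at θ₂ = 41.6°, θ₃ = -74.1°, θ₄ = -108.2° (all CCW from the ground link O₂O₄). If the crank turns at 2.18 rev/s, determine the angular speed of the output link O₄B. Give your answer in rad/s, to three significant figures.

14.4

ω₂ = 13.7 rad/s (from 2.18 rev/s).
Differentiating the loop-closure r₂e^{iθ₂}+r₃e^{iθ₃}=r₁+r₄e^{iθ₄} gives r₂ω₂e^{iθ₂}+r₃ω₃e^{iθ₃}=r₄ω₄e^{iθ₄}.
Eliminating the other unknown: ω₄ = r₂ω₂ sin(θ₂−θ₃) / [r₄ sin(θ₄−θ₃)].
Numerator sine = +0.90108; denominator sine = -0.56064.
Result = 0.0889·13.7·(+0.90108) / (0.1363·(-0.56064)) = -14.359 rad/s; magnitude 14.359 rad/s.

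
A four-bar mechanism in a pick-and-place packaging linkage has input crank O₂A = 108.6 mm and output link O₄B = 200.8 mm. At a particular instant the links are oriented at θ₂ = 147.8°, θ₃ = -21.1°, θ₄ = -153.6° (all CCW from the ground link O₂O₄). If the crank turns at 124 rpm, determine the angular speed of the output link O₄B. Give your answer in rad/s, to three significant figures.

ω₂ = 12.99 rad/s (from 124 rpm).
Differentiating the loop-closure r₂e^{iθ₂}+r₃e^{iθ₃}=r₁+r₄e^{iθ₄} gives r₂ω₂e^{iθ₂}+r₃ω₃e^{iθ₃}=r₄ω₄e^{iθ₄}.
Eliminating the other unknown: ω₄ = r₂ω₂ sin(θ₂−θ₃) / [r₄ sin(θ₄−θ₃)].
Numerator sine = +0.19252; denominator sine = -0.73728.
Result = 0.1086·12.99·(+0.19252) / (0.2008·(-0.73728)) = -1.8339 rad/s; magnitude 1.8339 rad/s.

1.83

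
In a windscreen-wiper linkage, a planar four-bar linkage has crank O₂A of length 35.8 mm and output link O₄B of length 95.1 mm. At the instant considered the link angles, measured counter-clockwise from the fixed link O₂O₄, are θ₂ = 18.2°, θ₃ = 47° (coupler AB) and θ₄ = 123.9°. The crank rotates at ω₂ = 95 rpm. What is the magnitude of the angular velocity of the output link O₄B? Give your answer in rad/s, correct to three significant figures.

ω₂ = 9.948 rad/s (from 95 rpm).
Differentiating the loop-closure r₂e^{iθ₂}+r₃e^{iθ₃}=r₁+r₄e^{iθ₄} gives r₂ω₂e^{iθ₂}+r₃ω₃e^{iθ₃}=r₄ω₄e^{iθ₄}.
Eliminating the other unknown: ω₄ = r₂ω₂ sin(θ₂−θ₃) / [r₄ sin(θ₄−θ₃)].
Numerator sine = -0.48175; denominator sine = +0.97398.
Result = 0.0358·9.948·(-0.48175) / (0.0951·(+0.97398)) = -1.8524 rad/s; magnitude 1.8524 rad/s.

1.85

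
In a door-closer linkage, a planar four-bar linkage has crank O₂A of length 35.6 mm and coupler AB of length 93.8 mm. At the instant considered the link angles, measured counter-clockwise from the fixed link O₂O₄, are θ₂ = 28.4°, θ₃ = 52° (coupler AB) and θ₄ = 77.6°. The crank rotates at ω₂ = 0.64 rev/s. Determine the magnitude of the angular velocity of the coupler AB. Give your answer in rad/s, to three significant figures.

2.67

ω₂ = 4.021 rad/s (from 0.64 rev/s).
Differentiating the loop-closure r₂e^{iθ₂}+r₃e^{iθ₃}=r₁+r₄e^{iθ₄} gives r₂ω₂e^{iθ₂}+r₃ω₃e^{iθ₃}=r₄ω₄e^{iθ₄}.
Eliminating the other unknown: ω₃ = r₂ω₂ sin(θ₄−θ₂) / [r₃ sin(θ₃−θ₄)].
Numerator sine = +0.75700; denominator sine = -0.43209.
Result = 0.0356·4.021·(+0.75700) / (0.0938·(-0.43209)) = -2.6738 rad/s; magnitude 2.6738 rad/s.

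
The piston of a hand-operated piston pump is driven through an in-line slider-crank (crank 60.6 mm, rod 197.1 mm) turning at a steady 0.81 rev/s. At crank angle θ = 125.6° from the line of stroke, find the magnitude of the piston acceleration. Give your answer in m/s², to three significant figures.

1.06

ω = 2π·0.81 = 5.089 rad/s
x(θ) = r cosθ + √(L² − r² sin²θ); with ω constant, a = ω²·d²x/dθ².
d²x/dθ² = −r cosθ − r²(cos2θ)/√u − r⁴ sin²2θ/(4u^{3/2}),  u = L² − r² sin²θ = 0.0364205 m².
Substituting r = 0.0606 m, L = 0.1971 m, θ = 125.6°: d²x/dθ² = +0.041043 m.
a = ω²·d²x/dθ² = (5.089)²·(+0.041043) = +1.0631 m/s²;  |a| = 1.0631 m/s².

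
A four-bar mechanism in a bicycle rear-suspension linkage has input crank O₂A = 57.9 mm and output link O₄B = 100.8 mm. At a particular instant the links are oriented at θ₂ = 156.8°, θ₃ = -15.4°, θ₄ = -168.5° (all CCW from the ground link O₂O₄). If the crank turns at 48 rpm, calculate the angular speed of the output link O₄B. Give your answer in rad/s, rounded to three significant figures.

0.866

ω₂ = 5.027 rad/s (from 48 rpm).
Differentiating the loop-closure r₂e^{iθ₂}+r₃e^{iθ₃}=r₁+r₄e^{iθ₄} gives r₂ω₂e^{iθ₂}+r₃ω₃e^{iθ₃}=r₄ω₄e^{iθ₄}.
Eliminating the other unknown: ω₄ = r₂ω₂ sin(θ₂−θ₃) / [r₄ sin(θ₄−θ₃)].
Numerator sine = +0.13572; denominator sine = -0.45243.
Result = 0.0579·5.027·(+0.13572) / (0.1008·(-0.45243)) = -0.86609 rad/s; magnitude 0.86609 rad/s.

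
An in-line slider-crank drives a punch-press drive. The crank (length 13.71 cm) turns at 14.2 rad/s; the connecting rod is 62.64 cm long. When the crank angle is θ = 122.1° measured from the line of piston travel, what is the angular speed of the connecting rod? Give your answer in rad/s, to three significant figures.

ω = 14.2 rad/s
The rod makes angle φ with the slider axis where L sinφ = r sinθ; differentiating, L cosφ·φ̇ = r ω cosθ.
L cosφ = √(L² − r² sin²θ) = 0.61554 m.
|ω_rod| = r ω |cosθ| / √(L² − r² sin²θ) = 0.1371·14.2·0.53140/0.61554 = 1.6807 rad/s.

1.68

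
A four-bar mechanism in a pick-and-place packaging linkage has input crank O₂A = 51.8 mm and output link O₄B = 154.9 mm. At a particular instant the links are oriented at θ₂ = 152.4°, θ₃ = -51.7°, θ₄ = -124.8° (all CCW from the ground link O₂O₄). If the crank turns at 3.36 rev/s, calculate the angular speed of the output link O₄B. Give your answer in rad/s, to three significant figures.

ω₂ = 21.11 rad/s (from 3.36 rev/s).
Differentiating the loop-closure r₂e^{iθ₂}+r₃e^{iθ₃}=r₁+r₄e^{iθ₄} gives r₂ω₂e^{iθ₂}+r₃ω₃e^{iθ₃}=r₄ω₄e^{iθ₄}.
Eliminating the other unknown: ω₄ = r₂ω₂ sin(θ₂−θ₃) / [r₄ sin(θ₄−θ₃)].
Numerator sine = -0.40833; denominator sine = -0.95681.
Result = 0.0518·21.11·(-0.40833) / (0.1549·(-0.95681)) = +3.0129 rad/s; magnitude 3.0129 rad/s.

3.01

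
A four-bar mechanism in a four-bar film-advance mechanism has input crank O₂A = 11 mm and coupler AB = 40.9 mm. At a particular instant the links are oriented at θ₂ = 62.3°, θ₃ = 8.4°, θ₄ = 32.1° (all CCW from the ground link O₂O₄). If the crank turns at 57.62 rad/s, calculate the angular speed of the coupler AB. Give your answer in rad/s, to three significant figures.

19.4

ω₂ = 57.62 rad/s
Differentiating the loop-closure r₂e^{iθ₂}+r₃e^{iθ₃}=r₁+r₄e^{iθ₄} gives r₂ω₂e^{iθ₂}+r₃ω₃e^{iθ₃}=r₄ω₄e^{iθ₄}.
Eliminating the other unknown: ω₃ = r₂ω₂ sin(θ₄−θ₂) / [r₃ sin(θ₃−θ₄)].
Numerator sine = -0.50302; denominator sine = -0.40195.
Result = 0.011·57.62·(-0.50302) / (0.0409·(-0.40195)) = +19.394 rad/s; magnitude 19.394 rad/s.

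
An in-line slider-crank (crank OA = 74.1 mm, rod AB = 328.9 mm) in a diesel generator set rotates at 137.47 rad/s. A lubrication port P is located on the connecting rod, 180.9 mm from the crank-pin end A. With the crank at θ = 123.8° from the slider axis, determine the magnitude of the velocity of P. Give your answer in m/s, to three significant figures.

8.27

ω = 137.5 rad/s.  Crank-pin speed |V_A| = rω = 10.187 m/s, perpendicular to OA.
Rod angle: sinφ = −(r/L) sinθ ⇒ φ = -10.790°; ω_rod = −rω cosθ/√(L²−r²sin²θ) = +17.539 rad/s.
V_P = V_A + ω_rod × AP, with AP = 0.1809 m along the rod.
Components: V_Px = −rω sinθ − a·ω_rod·sinφ = -7.8708 m/s;  V_Py = rω cosθ + a·ω_rod·cosφ = -2.5499 m/s.
|V_P| = √(V_Px² + V_Py²) = 8.2736 m/s.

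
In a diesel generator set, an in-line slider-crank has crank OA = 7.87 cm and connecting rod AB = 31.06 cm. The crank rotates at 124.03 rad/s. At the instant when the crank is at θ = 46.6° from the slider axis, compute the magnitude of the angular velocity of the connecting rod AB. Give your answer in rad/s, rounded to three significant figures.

22.0

ω = 124 rad/s
The rod makes angle φ with the slider axis where L sinφ = r sinθ; differentiating, L cosφ·φ̇ = r ω cosθ.
L cosφ = √(L² − r² sin²θ) = 0.30529 m.
|ω_rod| = r ω |cosθ| / √(L² − r² sin²θ) = 0.0787·124·0.68709/0.30529 = 21.968 rad/s.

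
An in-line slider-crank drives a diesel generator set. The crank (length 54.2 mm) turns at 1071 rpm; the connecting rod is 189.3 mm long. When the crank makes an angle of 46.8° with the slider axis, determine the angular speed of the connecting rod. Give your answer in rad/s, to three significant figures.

ω = 112.2 rad/s (converted from 1071 rpm).
The rod makes angle φ with the slider axis where L sinφ = r sinθ; differentiating, L cosφ·φ̇ = r ω cosθ.
L cosφ = √(L² − r² sin²θ) = 0.18513 m.
|ω_rod| = r ω |cosθ| / √(L² − r² sin²θ) = 0.0542·112.2·0.68455/0.18513 = 22.477 rad/s.

22.5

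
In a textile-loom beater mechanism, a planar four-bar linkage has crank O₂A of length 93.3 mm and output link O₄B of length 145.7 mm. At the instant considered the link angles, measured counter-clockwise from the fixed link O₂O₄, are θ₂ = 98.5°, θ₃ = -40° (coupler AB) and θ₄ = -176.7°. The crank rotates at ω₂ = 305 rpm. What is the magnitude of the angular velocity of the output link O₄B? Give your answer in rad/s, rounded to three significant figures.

ω₂ = 31.94 rad/s (from 305 rpm).
Differentiating the loop-closure r₂e^{iθ₂}+r₃e^{iθ₃}=r₁+r₄e^{iθ₄} gives r₂ω₂e^{iθ₂}+r₃ω₃e^{iθ₃}=r₄ω₄e^{iθ₄}.
Eliminating the other unknown: ω₄ = r₂ω₂ sin(θ₂−θ₃) / [r₄ sin(θ₄−θ₃)].
Numerator sine = +0.66262; denominator sine = -0.68582.
Result = 0.0933·31.94·(+0.66262) / (0.1457·(-0.68582)) = -19.761 rad/s; magnitude 19.761 rad/s.

19.8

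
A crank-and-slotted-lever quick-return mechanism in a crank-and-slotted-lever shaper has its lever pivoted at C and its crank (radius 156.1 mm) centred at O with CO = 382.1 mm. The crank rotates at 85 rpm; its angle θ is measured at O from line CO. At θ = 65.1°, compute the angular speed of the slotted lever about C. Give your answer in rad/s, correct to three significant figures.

2.00

ω = 8.901 rad/s (from 85 rpm).
Crank pin A relative to C: A = (d + r cosθ, r sinθ); lever angle φ = atan2(r sinθ, d + r cosθ).
Differentiating tanφ: φ̇ = rω(d cosθ + r)/(d² + r² + 2dr cosθ).
d² + r² + 2dr cosθ = |CA|² = 0.220594 m²;  d cosθ + r = +0.31698 m.
|ω_lever| = |0.1561·8.901·+0.31698| / 0.220594 = 1.9966 rad/s.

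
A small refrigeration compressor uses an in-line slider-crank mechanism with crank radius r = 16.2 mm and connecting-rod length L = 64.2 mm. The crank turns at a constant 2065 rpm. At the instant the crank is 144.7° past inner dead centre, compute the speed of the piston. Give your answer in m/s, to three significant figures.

1.60

ω = 2π·2065/60 = 216.2 rad/s
For an in-line slider-crank, x = r cosθ + √(L² − r² sin²θ), so v = −rω sinθ·[1 + r cosθ/√(L² − r² sin²θ)].
With r = 0.0162 m, L = 0.0642 m, θ = 144.7°: √(L² − r² sin²θ) = 0.063514 m.
v = −0.0162·216.2·0.57786·[1 + 0.0162·-0.81614/0.063514] = -1.6029 m/s.
|v| = 1.6029 m/s.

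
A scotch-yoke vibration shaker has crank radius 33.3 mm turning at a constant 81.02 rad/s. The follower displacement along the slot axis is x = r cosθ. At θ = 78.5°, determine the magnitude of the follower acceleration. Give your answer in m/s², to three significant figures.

ω = 81.02 rad/s
x = r cosθ ⇒ ẍ = −rω² cosθ (ω constant).
|a| = rω²|cosθ| = 0.0333·(81.02)²·|cos 78.5°| = 43.58 m/s².

43.6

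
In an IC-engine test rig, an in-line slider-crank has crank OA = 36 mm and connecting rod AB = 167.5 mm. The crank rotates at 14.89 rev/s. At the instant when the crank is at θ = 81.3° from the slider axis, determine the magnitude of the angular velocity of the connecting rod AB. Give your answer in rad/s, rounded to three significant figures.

3.11

ω = 93.56 rad/s (converted from 14.89 rev/s).
The rod makes angle φ with the slider axis where L sinφ = r sinθ; differentiating, L cosφ·φ̇ = r ω cosθ.
L cosφ = √(L² − r² sin²θ) = 0.16368 m.
|ω_rod| = r ω |cosθ| / √(L² − r² sin²θ) = 0.036·93.56·0.15126/0.16368 = 3.1126 rad/s.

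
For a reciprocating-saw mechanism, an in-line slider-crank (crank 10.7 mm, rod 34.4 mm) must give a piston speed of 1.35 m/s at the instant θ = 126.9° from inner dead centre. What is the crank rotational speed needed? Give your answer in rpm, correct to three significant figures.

For an in-line slider-crank, |v_piston| = rω|sinθ|·[1 + r cosθ/√(L² − r² sin²θ)].
With r = 0.0107 m, L = 0.0344 m, θ = 126.9°: the bracketed kinematic factor |dx/dθ| = 0.0069067 m.
ω = v/|dx/dθ| = 1.35/0.0069067 = 195.46 rad/s.
N = 60ω/(2π) = 1866.5 rpm.

1870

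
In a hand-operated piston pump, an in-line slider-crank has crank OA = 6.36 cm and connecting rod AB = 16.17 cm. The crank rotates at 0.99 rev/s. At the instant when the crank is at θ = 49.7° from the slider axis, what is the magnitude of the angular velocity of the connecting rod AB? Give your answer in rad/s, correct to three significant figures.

ω = 6.22 rad/s (converted from 0.99 rev/s).
The rod makes angle φ with the slider axis where L sinφ = r sinθ; differentiating, L cosφ·φ̇ = r ω cosθ.
L cosφ = √(L² − r² sin²θ) = 0.15425 m.
|ω_rod| = r ω |cosθ| / √(L² − r² sin²θ) = 0.0636·6.22·0.64679/0.15425 = 1.6588 rad/s.

1.66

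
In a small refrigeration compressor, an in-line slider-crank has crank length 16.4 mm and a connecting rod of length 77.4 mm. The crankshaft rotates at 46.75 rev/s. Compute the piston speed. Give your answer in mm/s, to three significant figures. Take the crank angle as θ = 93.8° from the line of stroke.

4740

ω = 2π·46.8 = 293.7 rad/s
For an in-line slider-crank, x = r cosθ + √(L² − r² sin²θ), so v = −rω sinθ·[1 + r cosθ/√(L² − r² sin²θ)].
With r = 0.0164 m, L = 0.0774 m, θ = 93.8°: √(L² − r² sin²θ) = 0.07565 m.
v = −0.0164·293.7·0.99780·[1 + 0.0164·-0.06627/0.07565] = -4.7377 m/s.
|v| = 4.7377 m/s = 4737.7 mm/s.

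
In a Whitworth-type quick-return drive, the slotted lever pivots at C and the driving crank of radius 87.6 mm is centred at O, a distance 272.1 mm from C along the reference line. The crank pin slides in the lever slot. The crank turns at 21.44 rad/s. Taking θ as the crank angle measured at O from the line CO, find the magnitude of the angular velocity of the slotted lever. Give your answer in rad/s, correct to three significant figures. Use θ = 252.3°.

0.136

ω = 21.44 rad/s
Crank pin A relative to C: A = (d + r cosθ, r sinθ); lever angle φ = atan2(r sinθ, d + r cosθ).
Differentiating tanφ: φ̇ = rω(d cosθ + r)/(d² + r² + 2dr cosθ).
d² + r² + 2dr cosθ = |CA|² = 0.0672183 m²;  d cosθ + r = +0.0048726 m.
|ω_lever| = |0.0876·21.44·+0.0048726| / 0.0672183 = 0.13615 rad/s.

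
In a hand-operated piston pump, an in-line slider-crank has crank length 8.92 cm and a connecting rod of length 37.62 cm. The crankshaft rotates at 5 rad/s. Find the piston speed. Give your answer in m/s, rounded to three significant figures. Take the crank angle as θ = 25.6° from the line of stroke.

ω = 5 rad/s
For an in-line slider-crank, x = r cosθ + √(L² − r² sin²θ), so v = −rω sinθ·[1 + r cosθ/√(L² − r² sin²θ)].
With r = 0.0892 m, L = 0.3762 m, θ = 25.6°: √(L² − r² sin²θ) = 0.37422 m.
v = −0.0892·5·0.43209·[1 + 0.0892·0.90183/0.37422] = -0.23414 m/s.
|v| = 0.23414 m/s.

0.234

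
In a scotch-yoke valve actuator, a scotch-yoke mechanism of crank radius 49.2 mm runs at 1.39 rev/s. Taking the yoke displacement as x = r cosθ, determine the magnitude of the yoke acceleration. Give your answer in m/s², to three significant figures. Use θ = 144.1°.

3.04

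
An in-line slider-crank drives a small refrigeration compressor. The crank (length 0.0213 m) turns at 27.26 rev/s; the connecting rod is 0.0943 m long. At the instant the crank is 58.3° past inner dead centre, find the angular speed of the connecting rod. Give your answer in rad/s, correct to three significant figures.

ω = 171.3 rad/s (converted from 27.26 rev/s).
The rod makes angle φ with the slider axis where L sinφ = r sinθ; differentiating, L cosφ·φ̇ = r ω cosθ.
L cosφ = √(L² − r² sin²θ) = 0.092542 m.
|ω_rod| = r ω |cosθ| / √(L² − r² sin²θ) = 0.0213·171.3·0.52547/0.092542 = 20.715 rad/s.

20.7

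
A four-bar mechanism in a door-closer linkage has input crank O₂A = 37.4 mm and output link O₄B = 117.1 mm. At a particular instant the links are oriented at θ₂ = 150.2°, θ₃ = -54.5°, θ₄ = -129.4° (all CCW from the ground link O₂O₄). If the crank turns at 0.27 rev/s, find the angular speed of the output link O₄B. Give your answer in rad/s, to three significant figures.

ω₂ = 1.696 rad/s (from 0.27 rev/s).
Differentiating the loop-closure r₂e^{iθ₂}+r₃e^{iθ₃}=r₁+r₄e^{iθ₄} gives r₂ω₂e^{iθ₂}+r₃ω₃e^{iθ₃}=r₄ω₄e^{iθ₄}.
Eliminating the other unknown: ω₄ = r₂ω₂ sin(θ₂−θ₃) / [r₄ sin(θ₄−θ₃)].
Numerator sine = -0.41787; denominator sine = -0.96547.
Result = 0.0374·1.696·(-0.41787) / (0.1171·(-0.96547)) = +0.23451 rad/s; magnitude 0.23451 rad/s.

0.235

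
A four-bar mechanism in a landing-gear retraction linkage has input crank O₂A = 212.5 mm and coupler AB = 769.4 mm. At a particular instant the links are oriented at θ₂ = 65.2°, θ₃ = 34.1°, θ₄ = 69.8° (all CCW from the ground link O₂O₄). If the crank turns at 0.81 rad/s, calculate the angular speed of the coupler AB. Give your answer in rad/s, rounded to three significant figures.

0.0307

ω₂ = 0.81 rad/s
Differentiating the loop-closure r₂e^{iθ₂}+r₃e^{iθ₃}=r₁+r₄e^{iθ₄} gives r₂ω₂e^{iθ₂}+r₃ω₃e^{iθ₃}=r₄ω₄e^{iθ₄}.
Eliminating the other unknown: ω₃ = r₂ω₂ sin(θ₄−θ₂) / [r₃ sin(θ₃−θ₄)].
Numerator sine = +0.08020; denominator sine = -0.58354.
Result = 0.2125·0.81·(+0.08020) / (0.7694·(-0.58354)) = -0.030746 rad/s; magnitude 0.030746 rad/s.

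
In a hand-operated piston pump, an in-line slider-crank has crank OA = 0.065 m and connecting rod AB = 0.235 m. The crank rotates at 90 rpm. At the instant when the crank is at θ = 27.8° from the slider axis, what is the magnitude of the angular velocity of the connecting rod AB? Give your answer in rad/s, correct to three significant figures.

2.33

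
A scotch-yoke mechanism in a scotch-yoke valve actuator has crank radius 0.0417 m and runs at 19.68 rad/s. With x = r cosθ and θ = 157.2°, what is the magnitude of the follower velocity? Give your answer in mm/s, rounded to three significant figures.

318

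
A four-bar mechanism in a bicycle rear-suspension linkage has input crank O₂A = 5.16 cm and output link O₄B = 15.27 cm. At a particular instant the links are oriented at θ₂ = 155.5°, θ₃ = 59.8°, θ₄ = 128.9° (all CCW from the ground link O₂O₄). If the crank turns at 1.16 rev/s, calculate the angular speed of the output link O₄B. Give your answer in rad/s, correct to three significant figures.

2.62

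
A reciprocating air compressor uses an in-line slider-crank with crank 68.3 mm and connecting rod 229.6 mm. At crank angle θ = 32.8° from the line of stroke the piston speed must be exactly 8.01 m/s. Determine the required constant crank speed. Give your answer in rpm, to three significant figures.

1650

For an in-line slider-crank, |v_piston| = rω|sinθ|·[1 + r cosθ/√(L² − r² sin²θ)].
With r = 0.0683 m, L = 0.2296 m, θ = 32.8°: the bracketed kinematic factor |dx/dθ| = 0.046373 m.
ω = v/|dx/dθ| = 8.01/0.046373 = 172.73 rad/s.
N = 60ω/(2π) = 1649.5 rpm.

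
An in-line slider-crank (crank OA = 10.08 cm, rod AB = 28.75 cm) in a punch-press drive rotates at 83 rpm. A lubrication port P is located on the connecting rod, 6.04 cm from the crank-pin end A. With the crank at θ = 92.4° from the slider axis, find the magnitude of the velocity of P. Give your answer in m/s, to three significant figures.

0.873

ω = 8.692 rad/s.  Crank-pin speed |V_A| = rω = 0.87613 m/s, perpendicular to OA.
Rod angle: sinφ = −(r/L) sinθ ⇒ φ = -20.506°; ω_rod = −rω cosθ/√(L²−r²sin²θ) = +0.13624 rad/s.
V_P = V_A + ω_rod × AP, with AP = 0.0604 m along the rod.
Components: V_Px = −rω sinθ − a·ω_rod·sinφ = -0.87248 m/s;  V_Py = rω cosθ + a·ω_rod·cosφ = -0.028981 m/s.
|V_P| = √(V_Px² + V_Py²) = 0.87296 m/s.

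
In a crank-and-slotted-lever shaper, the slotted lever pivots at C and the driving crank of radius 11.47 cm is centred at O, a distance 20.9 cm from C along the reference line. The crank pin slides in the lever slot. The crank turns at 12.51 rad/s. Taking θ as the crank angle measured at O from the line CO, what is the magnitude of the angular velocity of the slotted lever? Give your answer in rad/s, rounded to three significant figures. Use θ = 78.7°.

3.37

ω = 12.51 rad/s
Crank pin A relative to C: A = (d + r cosθ, r sinθ); lever angle φ = atan2(r sinθ, d + r cosθ).
Differentiating tanφ: φ̇ = rω(d cosθ + r)/(d² + r² + 2dr cosθ).
d² + r² + 2dr cosθ = |CA|² = 0.0662316 m²;  d cosθ + r = +0.15565 m.
|ω_lever| = |0.1147·12.51·+0.15565| / 0.0662316 = 3.3722 rad/s.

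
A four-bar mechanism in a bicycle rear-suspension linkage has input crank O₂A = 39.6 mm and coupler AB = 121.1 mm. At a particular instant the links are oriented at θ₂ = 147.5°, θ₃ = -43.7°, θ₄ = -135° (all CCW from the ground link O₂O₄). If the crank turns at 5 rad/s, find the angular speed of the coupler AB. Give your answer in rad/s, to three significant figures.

1.60

ω₂ = 5 rad/s
Differentiating the loop-closure r₂e^{iθ₂}+r₃e^{iθ₃}=r₁+r₄e^{iθ₄} gives r₂ω₂e^{iθ₂}+r₃ω₃e^{iθ₃}=r₄ω₄e^{iθ₄}.
Eliminating the other unknown: ω₃ = r₂ω₂ sin(θ₄−θ₂) / [r₃ sin(θ₃−θ₄)].
Numerator sine = +0.97630; denominator sine = +0.99974.
Result = 0.0396·5·(+0.97630) / (0.1211·(+0.99974)) = +1.5967 rad/s; magnitude 1.5967 rad/s.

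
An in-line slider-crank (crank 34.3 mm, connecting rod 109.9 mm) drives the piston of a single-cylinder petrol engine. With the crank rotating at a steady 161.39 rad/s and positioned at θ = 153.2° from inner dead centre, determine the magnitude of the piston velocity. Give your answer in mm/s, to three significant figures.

1790

ω = 161.4 rad/s
For an in-line slider-crank, x = r cosθ + √(L² − r² sin²θ), so v = −rω sinθ·[1 + r cosθ/√(L² − r² sin²θ)].
With r = 0.0343 m, L = 0.1099 m, θ = 153.2°: √(L² − r² sin²θ) = 0.10881 m.
v = −0.0343·161.4·0.45088·[1 + 0.0343·-0.89259/0.10881] = -1.7936 m/s.
|v| = 1.7936 m/s = 1793.6 mm/s.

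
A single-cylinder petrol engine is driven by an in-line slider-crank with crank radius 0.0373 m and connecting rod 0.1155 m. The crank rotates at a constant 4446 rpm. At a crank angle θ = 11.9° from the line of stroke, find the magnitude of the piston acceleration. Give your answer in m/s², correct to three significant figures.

ω = 2π·4446/60 = 465.6 rad/s
x(θ) = r cosθ + √(L² − r² sin²θ); with ω constant, a = ω²·d²x/dθ².
d²x/dθ² = −r cosθ − r²(cos2θ)/√u − r⁴ sin²2θ/(4u^{3/2}),  u = L² − r² sin²θ = 0.0132811 m².
Substituting r = 0.0373 m, L = 0.1155 m, θ = 11.9°: d²x/dθ² = -0.047596 m.
a = ω²·d²x/dθ² = (465.6)²·(-0.047596) = -10317 m/s²;  |a| = 10317 m/s².

10300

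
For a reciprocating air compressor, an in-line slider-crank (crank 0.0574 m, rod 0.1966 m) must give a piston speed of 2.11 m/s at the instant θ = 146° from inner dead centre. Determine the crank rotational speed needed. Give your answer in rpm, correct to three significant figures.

For an in-line slider-crank, |v_piston| = rω|sinθ|·[1 + r cosθ/√(L² − r² sin²θ)].
With r = 0.0574 m, L = 0.1966 m, θ = 146°: the bracketed kinematic factor |dx/dθ| = 0.024223 m.
ω = v/|dx/dθ| = 2.11/0.024223 = 87.108 rad/s.
N = 60ω/(2π) = 831.82 rpm.

832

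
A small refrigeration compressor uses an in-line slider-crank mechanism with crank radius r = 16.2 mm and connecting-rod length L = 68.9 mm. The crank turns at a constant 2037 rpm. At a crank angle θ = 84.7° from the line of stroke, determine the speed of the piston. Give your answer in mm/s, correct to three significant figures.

ω = 2π·2037/60 = 213.3 rad/s
For an in-line slider-crank, x = r cosθ + √(L² − r² sin²θ), so v = −rω sinθ·[1 + r cosθ/√(L² − r² sin²θ)].
With r = 0.0162 m, L = 0.0689 m, θ = 84.7°: √(L² − r² sin²θ) = 0.066985 m.
v = −0.0162·213.3·0.99572·[1 + 0.0162·0.09237/0.066985] = -3.5178 m/s.
|v| = 3.5178 m/s = 3517.8 mm/s.

3520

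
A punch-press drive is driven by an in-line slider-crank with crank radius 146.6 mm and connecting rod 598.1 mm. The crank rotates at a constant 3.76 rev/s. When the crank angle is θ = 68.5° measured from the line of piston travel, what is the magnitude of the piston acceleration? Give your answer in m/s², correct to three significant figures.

ω = 2π·3.76 = 23.62 rad/s
x(θ) = r cosθ + √(L² − r² sin²θ); with ω constant, a = ω²·d²x/dθ².
d²x/dθ² = −r cosθ − r²(cos2θ)/√u − r⁴ sin²2θ/(4u^{3/2}),  u = L² − r² sin²θ = 0.339119 m².
Substituting r = 0.1466 m, L = 0.5981 m, θ = 68.5°: d²x/dθ² = -0.02701 m.
a = ω²·d²x/dθ² = (23.62)²·(-0.02701) = -15.075 m/s²;  |a| = 15.075 m/s².

15.1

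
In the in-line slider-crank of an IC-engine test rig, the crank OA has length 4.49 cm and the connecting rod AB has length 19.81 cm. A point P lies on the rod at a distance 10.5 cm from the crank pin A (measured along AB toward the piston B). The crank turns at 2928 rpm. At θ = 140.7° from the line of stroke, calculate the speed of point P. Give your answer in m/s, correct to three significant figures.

9.35

ω = 306.6 rad/s.  Crank-pin speed |V_A| = rω = 13.767 m/s, perpendicular to OA.
Rod angle: sinφ = −(r/L) sinθ ⇒ φ = -8.254°; ω_rod = −rω cosθ/√(L²−r²sin²θ) = +54.342 rad/s.
V_P = V_A + ω_rod × AP, with AP = 0.105 m along the rod.
Components: V_Px = −rω sinθ − a·ω_rod·sinφ = -7.9008 m/s;  V_Py = rω cosθ + a·ω_rod·cosφ = -5.0068 m/s.
|V_P| = √(V_Px² + V_Py²) = 9.3536 m/s.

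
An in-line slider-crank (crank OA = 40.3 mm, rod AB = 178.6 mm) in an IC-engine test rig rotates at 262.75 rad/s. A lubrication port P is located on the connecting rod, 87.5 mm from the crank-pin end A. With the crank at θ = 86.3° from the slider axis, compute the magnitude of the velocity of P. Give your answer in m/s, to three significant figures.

10.6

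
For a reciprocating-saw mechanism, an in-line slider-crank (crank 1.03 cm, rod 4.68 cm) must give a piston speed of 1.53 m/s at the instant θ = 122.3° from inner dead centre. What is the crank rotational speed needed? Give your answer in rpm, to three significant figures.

1910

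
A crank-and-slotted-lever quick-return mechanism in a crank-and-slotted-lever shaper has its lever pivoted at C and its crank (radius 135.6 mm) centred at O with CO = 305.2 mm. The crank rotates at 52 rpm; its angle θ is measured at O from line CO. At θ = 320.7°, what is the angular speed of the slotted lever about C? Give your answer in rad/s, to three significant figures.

1.56

ω = 5.445 rad/s (from 52 rpm).
Crank pin A relative to C: A = (d + r cosθ, r sinθ); lever angle φ = atan2(r sinθ, d + r cosθ).
Differentiating tanφ: φ̇ = rω(d cosθ + r)/(d² + r² + 2dr cosθ).
d² + r² + 2dr cosθ = |CA|² = 0.175585 m²;  d cosθ + r = +0.37178 m.
|ω_lever| = |0.1356·5.445·+0.37178| / 0.175585 = 1.5635 rad/s.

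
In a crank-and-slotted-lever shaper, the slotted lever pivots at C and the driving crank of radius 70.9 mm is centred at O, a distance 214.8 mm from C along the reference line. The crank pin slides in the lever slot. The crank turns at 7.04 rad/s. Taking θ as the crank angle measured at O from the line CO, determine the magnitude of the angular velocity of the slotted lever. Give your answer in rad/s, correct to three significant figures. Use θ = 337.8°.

ω = 7.04 rad/s
Crank pin A relative to C: A = (d + r cosθ, r sinθ); lever angle φ = atan2(r sinθ, d + r cosθ).
Differentiating tanφ: φ̇ = rω(d cosθ + r)/(d² + r² + 2dr cosθ).
d² + r² + 2dr cosθ = |CA|² = 0.0793666 m²;  d cosθ + r = +0.26978 m.
|ω_lever| = |0.0709·7.04·+0.26978| / 0.0793666 = 1.6966 rad/s.

1.70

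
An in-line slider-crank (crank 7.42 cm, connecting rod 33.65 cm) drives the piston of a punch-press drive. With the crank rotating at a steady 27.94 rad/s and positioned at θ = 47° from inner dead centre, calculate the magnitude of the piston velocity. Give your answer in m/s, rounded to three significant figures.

ω = 27.94 rad/s
For an in-line slider-crank, x = r cosθ + √(L² − r² sin²θ), so v = −rω sinθ·[1 + r cosθ/√(L² − r² sin²θ)].
With r = 0.0742 m, L = 0.3365 m, θ = 47°: √(L² − r² sin²θ) = 0.3321 m.
v = −0.0742·27.94·0.73135·[1 + 0.0742·0.68200/0.3321] = -1.7472 m/s.
|v| = 1.7472 m/s.

1.75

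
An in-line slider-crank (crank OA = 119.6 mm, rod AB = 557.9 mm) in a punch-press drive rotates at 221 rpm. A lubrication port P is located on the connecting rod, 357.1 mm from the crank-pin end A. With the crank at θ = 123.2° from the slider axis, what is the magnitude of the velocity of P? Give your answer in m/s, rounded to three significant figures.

2.21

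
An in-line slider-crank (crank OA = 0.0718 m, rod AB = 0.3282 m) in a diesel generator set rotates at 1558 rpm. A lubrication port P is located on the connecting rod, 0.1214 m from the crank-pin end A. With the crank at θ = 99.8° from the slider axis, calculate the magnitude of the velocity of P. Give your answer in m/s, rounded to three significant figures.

11.4

ω = 163.2 rad/s.  Crank-pin speed |V_A| = rω = 11.714 m/s, perpendicular to OA.
Rod angle: sinφ = −(r/L) sinθ ⇒ φ = -12.449°; ω_rod = −rω cosθ/√(L²−r²sin²θ) = +6.2216 rad/s.
V_P = V_A + ω_rod × AP, with AP = 0.1214 m along the rod.
Components: V_Px = −rω sinθ − a·ω_rod·sinφ = -11.381 m/s;  V_Py = rω cosθ + a·ω_rod·cosφ = -1.2564 m/s.
|V_P| = √(V_Px² + V_Py²) = 11.45 m/s.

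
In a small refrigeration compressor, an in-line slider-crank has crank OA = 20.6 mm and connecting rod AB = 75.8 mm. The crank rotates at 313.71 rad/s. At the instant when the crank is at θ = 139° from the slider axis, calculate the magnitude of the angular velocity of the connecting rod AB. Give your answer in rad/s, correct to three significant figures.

ω = 313.7 rad/s
The rod makes angle φ with the slider axis where L sinφ = r sinθ; differentiating, L cosφ·φ̇ = r ω cosθ.
L cosφ = √(L² − r² sin²θ) = 0.074585 m.
|ω_rod| = r ω |cosθ| / √(L² − r² sin²θ) = 0.0206·313.7·0.75471/0.074585 = 65.392 rad/s.

65.4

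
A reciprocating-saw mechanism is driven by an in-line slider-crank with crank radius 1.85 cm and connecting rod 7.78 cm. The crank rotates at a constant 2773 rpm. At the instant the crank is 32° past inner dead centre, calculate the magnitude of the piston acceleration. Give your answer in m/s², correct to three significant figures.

ω = 2π·2773/60 = 290.4 rad/s
x(θ) = r cosθ + √(L² − r² sin²θ); with ω constant, a = ω²·d²x/dθ².
d²x/dθ² = −r cosθ − r²(cos2θ)/√u − r⁴ sin²2θ/(4u^{3/2}),  u = L² − r² sin²θ = 0.00595673 m².
Substituting r = 0.0185 m, L = 0.0778 m, θ = 32°: d²x/dθ² = -0.017684 m.
a = ω²·d²x/dθ² = (290.4)²·(-0.017684) = -1491.2 m/s²;  |a| = 1491.2 m/s².

1490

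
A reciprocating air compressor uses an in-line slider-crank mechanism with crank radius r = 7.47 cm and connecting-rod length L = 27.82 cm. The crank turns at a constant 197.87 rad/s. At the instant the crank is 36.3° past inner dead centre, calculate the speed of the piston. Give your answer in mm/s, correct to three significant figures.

10700

ω = 197.9 rad/s
For an in-line slider-crank, x = r cosθ + √(L² − r² sin²θ), so v = −rω sinθ·[1 + r cosθ/√(L² − r² sin²θ)].
With r = 0.0747 m, L = 0.2782 m, θ = 36.3°: √(L² − r² sin²θ) = 0.27466 m.
v = −0.0747·197.9·0.59201·[1 + 0.0747·0.80593/0.27466] = -10.668 m/s.
|v| = 10.668 m/s = 10668 mm/s.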